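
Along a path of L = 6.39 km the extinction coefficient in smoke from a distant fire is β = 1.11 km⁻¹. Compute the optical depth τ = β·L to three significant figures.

7.09

τ = β·L = 1.11 × 6.39 = 7.0929.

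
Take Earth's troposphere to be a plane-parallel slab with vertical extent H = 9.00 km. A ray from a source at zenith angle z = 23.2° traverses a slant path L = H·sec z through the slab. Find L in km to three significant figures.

9.79 km

sec z = 1/cos 23.2° = 1.0880.
L = 9.00 × 1.0880 = 9.792 km.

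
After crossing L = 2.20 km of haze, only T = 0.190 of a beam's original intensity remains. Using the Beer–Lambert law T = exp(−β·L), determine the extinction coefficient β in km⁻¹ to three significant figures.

0.755 km⁻¹

Beer–Lambert: T = exp(−βL) ⇒ β = −ln(T)/L = −ln(0.190)/2.20 = 1.6607/2.20 = 0.7549 km⁻¹.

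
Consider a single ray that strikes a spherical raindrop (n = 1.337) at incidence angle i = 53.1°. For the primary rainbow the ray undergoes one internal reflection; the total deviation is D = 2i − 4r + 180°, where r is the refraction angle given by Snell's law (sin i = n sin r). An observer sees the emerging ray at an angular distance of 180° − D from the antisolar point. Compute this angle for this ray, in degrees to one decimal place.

sin r = sin 53.1° / 1.337 = 0.7997/1.337 = 0.5981; r = 36.74°.
D = 2·53.1° − 4·36.74° + 180° = 106.20° − 146.94° + 180° = 139.26°.
Angle from antisolar point = 180° − D = 40.74°.

40.7°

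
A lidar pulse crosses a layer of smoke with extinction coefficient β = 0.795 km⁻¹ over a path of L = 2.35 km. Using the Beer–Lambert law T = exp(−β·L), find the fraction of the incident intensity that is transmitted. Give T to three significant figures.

τ = β·L = 0.795 × 2.35 = 1.8683.
T = exp(−1.8683) = 0.1544.

0.154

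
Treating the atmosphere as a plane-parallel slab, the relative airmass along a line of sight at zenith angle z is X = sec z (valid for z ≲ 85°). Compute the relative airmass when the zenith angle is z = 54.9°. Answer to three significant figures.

X = sec z = 1/cos 54.9° = 1/0.5750 = 1.7391.

1.74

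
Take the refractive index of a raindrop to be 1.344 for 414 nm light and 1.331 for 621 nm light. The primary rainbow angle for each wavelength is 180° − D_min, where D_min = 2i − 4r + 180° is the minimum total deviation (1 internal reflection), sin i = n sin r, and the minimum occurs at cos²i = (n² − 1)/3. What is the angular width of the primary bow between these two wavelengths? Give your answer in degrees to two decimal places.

At 414 nm (n = 1.344): cos²i = 0.26878 → i = 58.772°, r = 39.512°, D_min = 139.495°, rainbow angle = 40.505°.
At 621 nm (n = 1.331): cos²i = 0.25719 → i = 59.527°, r = 40.356°, D_min = 137.630°, rainbow angle = 42.370°.
Angular width = |40.505° − 42.370°| = 1.865°.

1.86°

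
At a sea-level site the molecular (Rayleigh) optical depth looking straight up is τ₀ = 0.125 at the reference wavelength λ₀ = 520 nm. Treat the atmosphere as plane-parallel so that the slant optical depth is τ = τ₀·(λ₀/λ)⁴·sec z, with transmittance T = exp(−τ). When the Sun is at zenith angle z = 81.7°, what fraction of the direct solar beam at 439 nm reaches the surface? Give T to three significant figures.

sec 81.7° = 6.9273.
τ = 0.125 × (520/439)⁴ × 6.9273 = 0.125 × 1.9686 × 6.9273 = 1.7046.
T = exp(−1.7046) = 0.1818.

0.182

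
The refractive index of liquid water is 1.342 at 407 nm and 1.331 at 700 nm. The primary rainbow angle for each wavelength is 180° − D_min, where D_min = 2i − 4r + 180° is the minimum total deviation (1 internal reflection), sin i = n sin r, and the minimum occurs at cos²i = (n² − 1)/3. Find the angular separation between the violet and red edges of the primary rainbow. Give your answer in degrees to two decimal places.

At 407 nm (n = 1.342): cos²i = 0.26699 → i = 58.888°, r = 39.641°, D_min = 139.213°, rainbow angle = 40.787°.
At 700 nm (n = 1.331): cos²i = 0.25719 → i = 59.527°, r = 40.356°, D_min = 137.630°, rainbow angle = 42.370°.
Angular width = |40.787° − 42.370°| = 1.583°.

1.58°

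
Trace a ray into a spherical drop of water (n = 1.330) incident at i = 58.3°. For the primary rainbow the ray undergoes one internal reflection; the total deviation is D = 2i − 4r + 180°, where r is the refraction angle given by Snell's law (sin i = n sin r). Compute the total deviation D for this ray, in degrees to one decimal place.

137.5°

sin r = sin 58.3° / 1.330 = 0.8508/1.330 = 0.6397; r = 39.77°.
D = 2·58.3° − 4·39.77° + 180° = 116.60° − 159.08° + 180° = 137.52°.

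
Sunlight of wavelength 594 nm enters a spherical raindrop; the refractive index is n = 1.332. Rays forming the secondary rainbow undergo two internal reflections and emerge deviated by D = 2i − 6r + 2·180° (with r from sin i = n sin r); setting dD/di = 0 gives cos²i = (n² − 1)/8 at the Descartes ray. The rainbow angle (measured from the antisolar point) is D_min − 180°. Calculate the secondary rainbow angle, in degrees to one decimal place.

50.6°

cos²i = (1.77422 − 1)/8 = 0.09678; i = arccos(0.31109) = 71.875°.
sin r = sin 71.875°/1.332 = 0.71350; r = 45.520°.
D_min = 2·71.875° − 6·45.520° + 360° = 230.628°.
Rainbow angle = D_min − 180° = 50.628°.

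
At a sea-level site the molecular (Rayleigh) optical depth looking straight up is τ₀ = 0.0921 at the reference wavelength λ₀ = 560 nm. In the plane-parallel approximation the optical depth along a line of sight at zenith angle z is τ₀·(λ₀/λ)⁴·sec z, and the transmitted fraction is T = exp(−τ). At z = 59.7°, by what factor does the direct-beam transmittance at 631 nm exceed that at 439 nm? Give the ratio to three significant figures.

Airmass: sec 59.7° = 1.9821.
τ(631 nm) = 0.0921 × (560/631)⁴ × 1.9821 = 0.0921 × 0.6203 × 1.9821 = 0.1132.
τ(439 nm) = 0.0921 × (560/439)⁴ × 1.9821 = 0.0921 × 2.6479 × 1.9821 = 0.4834.
T(631)/T(439) = exp(τ_B − τ_A) = exp(0.3701) = 1.4479.

1.45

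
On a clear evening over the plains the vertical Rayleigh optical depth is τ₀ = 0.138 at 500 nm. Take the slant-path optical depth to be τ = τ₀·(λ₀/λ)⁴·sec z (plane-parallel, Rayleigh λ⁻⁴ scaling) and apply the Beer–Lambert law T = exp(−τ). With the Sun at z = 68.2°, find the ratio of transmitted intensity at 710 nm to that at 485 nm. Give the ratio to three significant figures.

1.39

Airmass: sec 68.2° = 2.6927.
τ(710 nm) = 0.138 × (500/710)⁴ × 2.6927 = 0.138 × 0.2459 × 2.6927 = 0.0914.
τ(485 nm) = 0.138 × (500/485)⁴ × 2.6927 = 0.138 × 1.1296 × 2.6927 = 0.4197.
T(710)/T(485) = exp(τ_B − τ_A) = exp(0.3284) = 1.3887.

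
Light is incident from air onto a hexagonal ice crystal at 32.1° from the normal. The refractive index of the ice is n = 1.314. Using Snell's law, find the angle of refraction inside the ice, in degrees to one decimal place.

23.9°

Snell: sin θ_r = sin θ_i / n = sin 32.1° / 1.314 = 0.5314 / 1.314 = 0.4044.
θ_r = arcsin(0.4044) = 23.85°.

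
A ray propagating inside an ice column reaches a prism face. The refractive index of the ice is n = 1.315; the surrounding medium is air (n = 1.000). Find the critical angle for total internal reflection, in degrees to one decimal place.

49.5°

sin θ_c = n_air / n = 1.000 / 1.315 = 0.7605.
θ_c = arcsin(0.7605) = 49.50°.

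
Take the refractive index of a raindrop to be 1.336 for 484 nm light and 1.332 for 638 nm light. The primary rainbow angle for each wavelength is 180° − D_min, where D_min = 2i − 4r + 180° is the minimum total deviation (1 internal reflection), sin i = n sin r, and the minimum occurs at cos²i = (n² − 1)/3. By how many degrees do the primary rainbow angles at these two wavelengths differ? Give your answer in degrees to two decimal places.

0.58°

At 484 nm (n = 1.336): cos²i = 0.26163 → i = 59.236°, r = 40.029°, D_min = 138.356°, rainbow angle = 41.644°.
At 638 nm (n = 1.332): cos²i = 0.25807 → i = 59.469°, r = 40.290°, D_min = 137.776°, rainbow angle = 42.224°.
Angular width = |41.644° − 42.224°| = 0.580°.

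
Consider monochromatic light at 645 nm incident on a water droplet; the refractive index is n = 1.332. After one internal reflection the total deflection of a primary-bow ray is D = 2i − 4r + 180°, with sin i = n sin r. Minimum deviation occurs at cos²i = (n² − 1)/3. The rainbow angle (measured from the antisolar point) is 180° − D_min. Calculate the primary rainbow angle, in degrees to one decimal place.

42.2°

cos²i = (1.77422 − 1)/3 = 0.25807; i = arccos(0.50801) = 59.469°.
sin r = sin 59.469°/1.332 = 0.64666; r = 40.290°.
D_min = 2·59.469° − 4·40.290° + 180° = 137.776°.
Rainbow angle = 180° − D_min = 42.224°.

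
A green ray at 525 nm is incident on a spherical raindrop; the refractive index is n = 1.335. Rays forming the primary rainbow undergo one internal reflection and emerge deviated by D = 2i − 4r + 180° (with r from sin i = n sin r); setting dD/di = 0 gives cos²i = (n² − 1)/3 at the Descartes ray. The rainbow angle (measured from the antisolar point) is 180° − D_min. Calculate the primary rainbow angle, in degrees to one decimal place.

cos²i = (1.78222 − 1)/3 = 0.26074; i = arccos(0.51063) = 59.294°.
sin r = sin 59.294°/1.335 = 0.64405; r = 40.094°.
D_min = 2·59.294° − 4·40.094° + 180° = 138.212°.
Rainbow angle = 180° − D_min = 41.788°.

41.8°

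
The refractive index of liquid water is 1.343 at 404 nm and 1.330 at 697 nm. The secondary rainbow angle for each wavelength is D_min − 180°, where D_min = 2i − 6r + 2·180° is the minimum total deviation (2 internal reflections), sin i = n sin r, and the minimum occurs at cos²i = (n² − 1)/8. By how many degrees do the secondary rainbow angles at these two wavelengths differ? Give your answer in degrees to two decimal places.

At 404 nm (n = 1.343): cos²i = 0.10046 → i = 71.522°, r = 44.928°, D_min = 233.478°, rainbow angle = 53.478°.
At 697 nm (n = 1.330): cos²i = 0.09611 → i = 71.940°, r = 45.630°, D_min = 230.101°, rainbow angle = 50.101°.
Angular width = |53.478° − 50.101°| = 3.377°.

3.38°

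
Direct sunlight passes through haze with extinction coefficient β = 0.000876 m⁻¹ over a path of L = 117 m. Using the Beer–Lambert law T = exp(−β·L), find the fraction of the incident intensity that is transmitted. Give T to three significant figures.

0.903

τ = β·L = 0.000876 × 117 = 0.1025.
T = exp(−0.1025) = 0.9026.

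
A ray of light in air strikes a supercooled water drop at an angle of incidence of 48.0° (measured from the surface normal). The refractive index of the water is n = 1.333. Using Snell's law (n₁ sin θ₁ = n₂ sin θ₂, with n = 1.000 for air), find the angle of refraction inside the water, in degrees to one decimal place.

33.9°

Snell: sin θ_r = sin θ_i / n = sin 48.0° / 1.333 = 0.7431 / 1.333 = 0.5575.
θ_r = arcsin(0.5575) = 33.88°.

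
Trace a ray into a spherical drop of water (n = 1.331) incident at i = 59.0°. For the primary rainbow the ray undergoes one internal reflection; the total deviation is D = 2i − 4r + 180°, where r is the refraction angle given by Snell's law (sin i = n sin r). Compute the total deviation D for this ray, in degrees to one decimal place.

137.6°

sin r = sin 59.0° / 1.331 = 0.8572/1.331 = 0.6440; r = 40.09°.
D = 2·59.0° − 4·40.09° + 180° = 118.00° − 160.36° + 180° = 137.64°.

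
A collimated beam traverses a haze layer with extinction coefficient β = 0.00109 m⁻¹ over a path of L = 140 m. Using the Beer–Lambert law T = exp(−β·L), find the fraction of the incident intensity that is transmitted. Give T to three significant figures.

0.858

τ = β·L = 0.00109 × 140 = 0.1526.
T = exp(−0.1526) = 0.8585.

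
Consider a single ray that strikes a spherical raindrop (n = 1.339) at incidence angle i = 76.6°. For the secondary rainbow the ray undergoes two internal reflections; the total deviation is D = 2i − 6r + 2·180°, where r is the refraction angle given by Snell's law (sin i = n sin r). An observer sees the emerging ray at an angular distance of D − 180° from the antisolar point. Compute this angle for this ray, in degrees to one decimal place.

sin r = sin 76.6° / 1.339 = 0.9728/1.339 = 0.7265; r = 46.59°.
D = 2·76.6° − 6·46.59° + 2·180° = 153.20° − 279.56° + 360° = 233.64°.
Angle from antisolar point = D − 180° = 53.64°.

53.6°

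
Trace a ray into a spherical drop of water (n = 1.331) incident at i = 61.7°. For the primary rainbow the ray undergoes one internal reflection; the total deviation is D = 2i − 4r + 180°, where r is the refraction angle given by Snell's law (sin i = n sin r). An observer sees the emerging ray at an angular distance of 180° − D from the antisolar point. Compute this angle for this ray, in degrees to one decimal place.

42.3°

sin r = sin 61.7° / 1.331 = 0.8805/1.331 = 0.6615; r = 41.42°.
D = 2·61.7° − 4·41.42° + 180° = 123.40° − 165.66° + 180° = 137.74°.
Angle from antisolar point = 180° − D = 42.26°.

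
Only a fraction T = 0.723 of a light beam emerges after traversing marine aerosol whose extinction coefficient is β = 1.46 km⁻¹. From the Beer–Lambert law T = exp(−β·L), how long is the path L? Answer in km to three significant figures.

0.222 km

Beer–Lambert: T = exp(−βL) ⇒ L = −ln(T)/β = −ln(0.723)/1.46 = 0.3243/1.46 = 0.2222 km.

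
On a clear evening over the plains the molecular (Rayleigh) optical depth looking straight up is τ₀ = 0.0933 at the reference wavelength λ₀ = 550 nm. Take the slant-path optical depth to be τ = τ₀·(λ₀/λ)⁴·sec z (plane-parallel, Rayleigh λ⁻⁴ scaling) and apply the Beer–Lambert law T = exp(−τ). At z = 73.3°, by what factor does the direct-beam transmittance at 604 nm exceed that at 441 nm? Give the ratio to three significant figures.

Airmass: sec 73.3° = 3.4799.
τ(604 nm) = 0.0933 × (550/604)⁴ × 3.4799 = 0.0933 × 0.6875 × 3.4799 = 0.2232.
τ(441 nm) = 0.0933 × (550/441)⁴ × 3.4799 = 0.0933 × 2.4193 × 3.4799 = 0.7855.
T(604)/T(441) = exp(τ_B − τ_A) = exp(0.5623) = 1.7547.

1.75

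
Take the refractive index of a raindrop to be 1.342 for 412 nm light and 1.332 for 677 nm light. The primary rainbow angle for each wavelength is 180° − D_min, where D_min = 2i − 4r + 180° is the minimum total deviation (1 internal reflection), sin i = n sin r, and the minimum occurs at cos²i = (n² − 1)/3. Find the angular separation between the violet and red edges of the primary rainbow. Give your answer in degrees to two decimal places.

At 412 nm (n = 1.342): cos²i = 0.26699 → i = 58.888°, r = 39.641°, D_min = 139.213°, rainbow angle = 40.787°.
At 677 nm (n = 1.332): cos²i = 0.25807 → i = 59.469°, r = 40.290°, D_min = 137.776°, rainbow angle = 42.224°.
Angular width = |40.787° − 42.224°| = 1.437°.

1.44°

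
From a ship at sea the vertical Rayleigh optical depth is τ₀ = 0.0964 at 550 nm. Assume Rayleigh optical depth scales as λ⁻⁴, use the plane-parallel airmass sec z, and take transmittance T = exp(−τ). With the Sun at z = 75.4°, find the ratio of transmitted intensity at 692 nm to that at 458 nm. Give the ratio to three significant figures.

Airmass: sec 75.4° = 3.9672.
τ(692 nm) = 0.0964 × (550/692)⁴ × 3.9672 = 0.0964 × 0.3990 × 3.9672 = 0.1526.
τ(458 nm) = 0.0964 × (550/458)⁴ × 3.9672 = 0.0964 × 2.0796 × 3.9672 = 0.7953.
T(692)/T(458) = exp(τ_B − τ_A) = exp(0.6427) = 1.9016.

1.90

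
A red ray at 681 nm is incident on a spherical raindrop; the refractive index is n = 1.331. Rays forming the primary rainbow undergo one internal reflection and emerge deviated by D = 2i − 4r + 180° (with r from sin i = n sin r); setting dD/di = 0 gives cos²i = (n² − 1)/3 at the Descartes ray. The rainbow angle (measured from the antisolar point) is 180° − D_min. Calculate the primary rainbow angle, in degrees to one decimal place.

42.4°

cos²i = (1.77156 − 1)/3 = 0.25719; i = arccos(0.50714) = 59.527°.
sin r = sin 59.527°/1.331 = 0.64753; r = 40.356°.
D_min = 2·59.527° − 4·40.356° + 180° = 137.630°.
Rainbow angle = 180° − D_min = 42.370°.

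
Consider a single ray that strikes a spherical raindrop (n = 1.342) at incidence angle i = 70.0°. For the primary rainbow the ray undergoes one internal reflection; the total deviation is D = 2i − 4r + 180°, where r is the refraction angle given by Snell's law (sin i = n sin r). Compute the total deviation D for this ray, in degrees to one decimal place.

142.2°

sin r = sin 70.0° / 1.342 = 0.9397/1.342 = 0.7002; r = 44.44°.
D = 2·70.0° − 4·44.44° + 180° = 140.00° − 177.78° + 180° = 142.22°.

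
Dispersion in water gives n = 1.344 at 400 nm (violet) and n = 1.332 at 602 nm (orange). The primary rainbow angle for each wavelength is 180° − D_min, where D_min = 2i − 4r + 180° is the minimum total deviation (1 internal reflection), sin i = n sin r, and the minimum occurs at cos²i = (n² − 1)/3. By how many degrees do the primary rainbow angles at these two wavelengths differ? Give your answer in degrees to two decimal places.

1.72°

At 400 nm (n = 1.344): cos²i = 0.26878 → i = 58.772°, r = 39.512°, D_min = 139.495°, rainbow angle = 40.505°.
At 602 nm (n = 1.332): cos²i = 0.25807 → i = 59.469°, r = 40.290°, D_min = 137.776°, rainbow angle = 42.224°.
Angular width = |40.505° − 42.224°| = 1.719°.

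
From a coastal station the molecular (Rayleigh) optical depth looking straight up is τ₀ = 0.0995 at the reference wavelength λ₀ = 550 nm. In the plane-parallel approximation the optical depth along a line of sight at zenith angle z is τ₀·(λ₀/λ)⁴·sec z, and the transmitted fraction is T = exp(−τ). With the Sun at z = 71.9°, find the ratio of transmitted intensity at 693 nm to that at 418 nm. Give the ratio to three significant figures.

2.30

Airmass: sec 71.9° = 3.2188.
τ(693 nm) = 0.0995 × (550/693)⁴ × 3.2188 = 0.0995 × 0.3968 × 3.2188 = 0.1271.
τ(418 nm) = 0.0995 × (550/418)⁴ × 3.2188 = 0.0995 × 2.9974 × 3.2188 = 0.9600.
T(693)/T(418) = exp(τ_B − τ_A) = exp(0.8329) = 2.3000.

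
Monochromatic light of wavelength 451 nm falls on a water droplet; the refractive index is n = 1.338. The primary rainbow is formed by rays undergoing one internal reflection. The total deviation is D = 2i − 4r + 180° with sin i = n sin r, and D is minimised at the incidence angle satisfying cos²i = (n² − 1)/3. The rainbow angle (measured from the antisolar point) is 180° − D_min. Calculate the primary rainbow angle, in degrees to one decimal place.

cos²i = (1.79024 − 1)/3 = 0.26341; i = arccos(0.51324) = 59.120°.
sin r = sin 59.120°/1.338 = 0.64144; r = 39.899°.
D_min = 2·59.120° − 4·39.899° + 180° = 138.643°.
Rainbow angle = 180° − D_min = 41.357°.

41.4°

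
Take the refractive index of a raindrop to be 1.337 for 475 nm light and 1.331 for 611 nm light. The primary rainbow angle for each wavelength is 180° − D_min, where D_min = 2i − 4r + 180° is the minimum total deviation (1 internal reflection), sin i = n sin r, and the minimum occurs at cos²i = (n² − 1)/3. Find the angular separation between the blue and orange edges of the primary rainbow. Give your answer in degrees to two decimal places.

At 475 nm (n = 1.337): cos²i = 0.26252 → i = 59.178°, r = 39.964°, D_min = 138.500°, rainbow angle = 41.500°.
At 611 nm (n = 1.331): cos²i = 0.25719 → i = 59.527°, r = 40.356°, D_min = 137.630°, rainbow angle = 42.370°.
Angular width = |41.500° − 42.370°| = 0.870°.

0.87°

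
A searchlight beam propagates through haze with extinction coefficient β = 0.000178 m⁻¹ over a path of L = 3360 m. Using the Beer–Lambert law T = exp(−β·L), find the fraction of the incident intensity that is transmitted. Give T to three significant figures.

0.550

τ = β·L = 0.000178 × 3360 = 0.5981.
T = exp(−0.5981) = 0.5499.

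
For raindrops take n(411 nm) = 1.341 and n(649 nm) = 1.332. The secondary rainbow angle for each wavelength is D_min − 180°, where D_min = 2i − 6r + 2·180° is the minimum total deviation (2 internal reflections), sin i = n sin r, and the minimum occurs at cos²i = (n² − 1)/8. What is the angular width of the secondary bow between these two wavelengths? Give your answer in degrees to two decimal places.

At 411 nm (n = 1.341): cos²i = 0.09979 → i = 71.586°, r = 45.034°, D_min = 232.966°, rainbow angle = 52.966°.
At 649 nm (n = 1.332): cos²i = 0.09678 → i = 71.875°, r = 45.520°, D_min = 230.628°, rainbow angle = 50.628°.
Angular width = |52.966° − 50.628°| = 2.337°.

2.34°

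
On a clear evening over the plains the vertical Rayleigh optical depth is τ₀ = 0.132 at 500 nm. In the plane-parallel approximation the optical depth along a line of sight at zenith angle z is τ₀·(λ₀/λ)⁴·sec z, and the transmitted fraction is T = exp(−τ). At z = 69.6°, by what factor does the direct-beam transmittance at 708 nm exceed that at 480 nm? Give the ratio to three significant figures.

1.42

Airmass: sec 69.6° = 2.8688.
τ(708 nm) = 0.132 × (500/708)⁴ × 2.8688 = 0.132 × 0.2487 × 2.8688 = 0.0942.
τ(480 nm) = 0.132 × (500/480)⁴ × 2.8688 = 0.132 × 1.1774 × 2.8688 = 0.4459.
T(708)/T(480) = exp(τ_B − τ_A) = exp(0.3517) = 1.4214.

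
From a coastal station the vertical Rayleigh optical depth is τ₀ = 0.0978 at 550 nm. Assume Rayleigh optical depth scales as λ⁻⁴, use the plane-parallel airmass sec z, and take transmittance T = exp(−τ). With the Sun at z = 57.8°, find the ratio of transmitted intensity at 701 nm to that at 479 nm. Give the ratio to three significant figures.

1.28

Airmass: sec 57.8° = 1.8766.
τ(701 nm) = 0.0978 × (550/701)⁴ × 1.8766 = 0.0978 × 0.3789 × 1.8766 = 0.0695.
τ(479 nm) = 0.0978 × (550/479)⁴ × 1.8766 = 0.0978 × 1.7382 × 1.8766 = 0.3190.
T(701)/T(479) = exp(τ_B − τ_A) = exp(0.2495) = 1.2833.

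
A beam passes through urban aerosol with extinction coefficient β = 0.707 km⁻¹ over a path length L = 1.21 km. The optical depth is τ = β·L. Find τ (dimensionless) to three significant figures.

0.855

τ = β·L = 0.707 × 1.21 = 0.8555.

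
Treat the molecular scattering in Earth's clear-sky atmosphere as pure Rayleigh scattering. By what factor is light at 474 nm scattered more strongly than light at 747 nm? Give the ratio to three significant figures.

Rayleigh scattering ∝ λ⁻⁴, so the ratio of coefficients is the inverse fourth power of the wavelength ratio.
σ(474)/σ(747) = (747/474)⁴ = (1.5759)⁴ = 6.168.

6.17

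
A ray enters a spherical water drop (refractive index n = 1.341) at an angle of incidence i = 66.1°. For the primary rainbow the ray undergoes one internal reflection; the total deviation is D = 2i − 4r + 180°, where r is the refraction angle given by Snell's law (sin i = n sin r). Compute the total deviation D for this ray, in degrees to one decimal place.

140.3°

sin r = sin 66.1° / 1.341 = 0.9143/1.341 = 0.6818; r = 42.98°.
D = 2·66.1° − 4·42.98° + 180° = 132.20° − 171.93° + 180° = 140.27°.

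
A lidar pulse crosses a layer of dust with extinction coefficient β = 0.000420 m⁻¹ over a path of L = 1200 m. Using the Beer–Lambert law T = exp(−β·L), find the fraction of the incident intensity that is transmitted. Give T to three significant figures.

0.604

τ = β·L = 0.000420 × 1200 = 0.5040.
T = exp(−0.5040) = 0.6041.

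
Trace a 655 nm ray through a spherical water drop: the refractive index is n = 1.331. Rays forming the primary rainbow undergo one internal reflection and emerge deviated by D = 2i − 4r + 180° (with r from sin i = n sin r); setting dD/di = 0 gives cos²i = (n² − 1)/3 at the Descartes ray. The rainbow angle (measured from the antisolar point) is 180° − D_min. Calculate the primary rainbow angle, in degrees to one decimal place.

42.4°

cos²i = (1.77156 − 1)/3 = 0.25719; i = arccos(0.50714) = 59.527°.
sin r = sin 59.527°/1.331 = 0.64753; r = 40.356°.
D_min = 2·59.527° − 4·40.356° + 180° = 137.630°.
Rainbow angle = 180° − D_min = 42.370°.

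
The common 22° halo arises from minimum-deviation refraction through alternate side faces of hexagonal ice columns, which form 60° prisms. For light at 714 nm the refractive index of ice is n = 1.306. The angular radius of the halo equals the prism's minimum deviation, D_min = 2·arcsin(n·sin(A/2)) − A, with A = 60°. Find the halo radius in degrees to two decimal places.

21.54°

n·sin(A/2) = 1.306 × sin 30° = 1.306 × 0.5000 = 0.6530.
D_min = 2·arcsin(0.6530) − 60° = 2 × 40.768° − 60° = 21.536°.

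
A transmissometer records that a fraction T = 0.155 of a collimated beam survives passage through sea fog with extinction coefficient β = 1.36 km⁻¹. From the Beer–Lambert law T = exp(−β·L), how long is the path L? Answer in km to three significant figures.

Beer–Lambert: T = exp(−βL) ⇒ L = −ln(T)/β = −ln(0.155)/1.36 = 1.8643/1.36 = 1.371 km.

1.37 km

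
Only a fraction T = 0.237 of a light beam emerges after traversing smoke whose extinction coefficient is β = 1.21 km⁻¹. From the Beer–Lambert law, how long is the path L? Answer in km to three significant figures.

1.19 km

Beer–Lambert: T = exp(−βL) ⇒ L = −ln(T)/β = −ln(0.237)/1.21 = 1.4397/1.21 = 1.19 km.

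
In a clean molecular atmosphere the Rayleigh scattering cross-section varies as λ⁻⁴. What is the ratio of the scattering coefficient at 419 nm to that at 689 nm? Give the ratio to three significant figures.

Rayleigh scattering ∝ λ⁻⁴, so the ratio of coefficients is the inverse fourth power of the wavelength ratio.
σ(419)/σ(689) = (689/419)⁴ = (1.6444)⁴ = 7.312.

7.31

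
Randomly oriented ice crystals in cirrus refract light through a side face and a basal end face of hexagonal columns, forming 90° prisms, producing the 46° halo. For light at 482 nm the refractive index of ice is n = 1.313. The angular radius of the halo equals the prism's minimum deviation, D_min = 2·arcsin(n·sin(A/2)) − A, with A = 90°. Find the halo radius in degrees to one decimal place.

n·sin(A/2) = 1.313 × sin 45° = 1.313 × 0.7071 = 0.9284.
D_min = 2·arcsin(0.9284) − 90° = 2 × 68.192° − 90° = 46.383°.

46.4°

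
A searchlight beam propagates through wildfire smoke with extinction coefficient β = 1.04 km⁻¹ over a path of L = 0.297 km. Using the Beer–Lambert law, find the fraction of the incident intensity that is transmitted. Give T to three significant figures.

τ = β·L = 1.04 × 0.297 = 0.3089.
T = exp(−0.3089) = 0.7343.

0.734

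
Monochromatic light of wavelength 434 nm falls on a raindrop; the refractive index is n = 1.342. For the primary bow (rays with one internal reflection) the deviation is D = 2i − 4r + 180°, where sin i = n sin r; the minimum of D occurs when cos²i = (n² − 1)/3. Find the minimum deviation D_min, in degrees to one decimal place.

cos²i = (1.80096 − 1)/3 = 0.26699; i = arccos(0.51671) = 58.888°.
sin r = sin 58.888°/1.342 = 0.63797; r = 39.641°.
D_min = 2·58.888° − 4·39.641° + 180° = 139.213°.

139.2°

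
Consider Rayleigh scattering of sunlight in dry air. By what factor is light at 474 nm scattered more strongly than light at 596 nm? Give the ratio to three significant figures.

2.50

Rayleigh scattering ∝ λ⁻⁴, so the ratio of coefficients is the inverse fourth power of the wavelength ratio.
σ(474)/σ(596) = (596/474)⁴ = (1.2574)⁴ = 2.5.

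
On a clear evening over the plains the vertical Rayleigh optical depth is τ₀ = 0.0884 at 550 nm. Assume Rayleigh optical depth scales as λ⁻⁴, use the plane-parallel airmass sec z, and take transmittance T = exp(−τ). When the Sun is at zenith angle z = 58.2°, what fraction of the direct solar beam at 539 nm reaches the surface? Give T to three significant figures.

sec 58.2° = 1.8977.
τ = 0.0884 × (550/539)⁴ × 1.8977 = 0.0884 × 1.0842 × 1.8977 = 0.1819.
T = exp(−0.1819) = 0.8337.

0.834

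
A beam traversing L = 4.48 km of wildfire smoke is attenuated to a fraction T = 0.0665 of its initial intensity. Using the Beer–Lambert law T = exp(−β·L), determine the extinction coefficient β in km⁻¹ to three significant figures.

0.605 km⁻¹

Beer–Lambert: T = exp(−βL) ⇒ β = −ln(T)/L = −ln(0.0665)/4.48 = 2.7106/4.48 = 0.605 km⁻¹.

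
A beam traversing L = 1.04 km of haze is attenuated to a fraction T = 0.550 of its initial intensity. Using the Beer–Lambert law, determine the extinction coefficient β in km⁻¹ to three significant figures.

Beer–Lambert: T = exp(−βL) ⇒ β = −ln(T)/L = −ln(0.550)/1.04 = 0.5978/1.04 = 0.5748 km⁻¹.

0.575 km⁻¹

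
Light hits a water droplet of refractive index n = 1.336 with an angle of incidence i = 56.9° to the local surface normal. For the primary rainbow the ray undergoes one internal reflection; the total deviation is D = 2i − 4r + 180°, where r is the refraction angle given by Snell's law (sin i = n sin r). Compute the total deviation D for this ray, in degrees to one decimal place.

138.5°

sin r = sin 56.9° / 1.336 = 0.8377/1.336 = 0.6270; r = 38.83°.
D = 2·56.9° − 4·38.83° + 180° = 113.80° − 155.33° + 180° = 138.47°.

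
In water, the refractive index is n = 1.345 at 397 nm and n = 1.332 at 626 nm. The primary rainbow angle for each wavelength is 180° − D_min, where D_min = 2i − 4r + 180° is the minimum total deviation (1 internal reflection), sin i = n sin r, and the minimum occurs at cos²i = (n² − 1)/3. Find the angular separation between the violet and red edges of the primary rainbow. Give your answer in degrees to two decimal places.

1.86°

At 397 nm (n = 1.345): cos²i = 0.26967 → i = 58.715°, r = 39.448°, D_min = 139.635°, rainbow angle = 40.365°.
At 626 nm (n = 1.332): cos²i = 0.25807 → i = 59.469°, r = 40.290°, D_min = 137.776°, rainbow angle = 42.224°.
Angular width = |40.365° − 42.224°| = 1.859°.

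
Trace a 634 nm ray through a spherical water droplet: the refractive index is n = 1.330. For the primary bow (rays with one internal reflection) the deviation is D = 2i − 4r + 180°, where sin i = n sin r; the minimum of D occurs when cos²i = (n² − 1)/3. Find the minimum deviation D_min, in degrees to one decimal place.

cos²i = (1.76890 − 1)/3 = 0.25630; i = arccos(0.50626) = 59.585°.
sin r = sin 59.585°/1.330 = 0.64841; r = 40.422°.
D_min = 2·59.585° − 4·40.422° + 180° = 137.484°.

137.5°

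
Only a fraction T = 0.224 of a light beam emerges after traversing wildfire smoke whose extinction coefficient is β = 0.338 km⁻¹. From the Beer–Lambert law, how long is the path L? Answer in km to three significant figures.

Beer–Lambert: T = exp(−βL) ⇒ L = −ln(T)/β = −ln(0.224)/0.338 = 1.4961/0.338 = 4.426 km.

4.43 km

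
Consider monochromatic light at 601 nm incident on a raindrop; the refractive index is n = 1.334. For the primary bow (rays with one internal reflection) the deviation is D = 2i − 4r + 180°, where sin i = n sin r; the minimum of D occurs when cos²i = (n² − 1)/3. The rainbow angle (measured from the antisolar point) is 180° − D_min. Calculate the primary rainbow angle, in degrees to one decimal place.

cos²i = (1.77956 − 1)/3 = 0.25985; i = arccos(0.50976) = 59.352°.
sin r = sin 59.352°/1.334 = 0.64492; r = 40.159°.
D_min = 2·59.352° − 4·40.159° + 180° = 138.067°.
Rainbow angle = 180° − D_min = 41.933°.

41.9°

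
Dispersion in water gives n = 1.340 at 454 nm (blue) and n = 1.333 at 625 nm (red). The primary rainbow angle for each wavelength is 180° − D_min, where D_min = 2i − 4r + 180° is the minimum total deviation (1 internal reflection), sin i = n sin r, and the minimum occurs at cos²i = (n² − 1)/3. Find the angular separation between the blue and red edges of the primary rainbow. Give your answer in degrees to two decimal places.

1.01°

At 454 nm (n = 1.340): cos²i = 0.26520 → i = 59.004°, r = 39.770°, D_min = 138.929°, rainbow angle = 41.071°.
At 625 nm (n = 1.333): cos²i = 0.25896 → i = 59.410°, r = 40.225°, D_min = 137.922°, rainbow angle = 42.078°.
Angular width = |41.071° − 42.078°| = 1.007°.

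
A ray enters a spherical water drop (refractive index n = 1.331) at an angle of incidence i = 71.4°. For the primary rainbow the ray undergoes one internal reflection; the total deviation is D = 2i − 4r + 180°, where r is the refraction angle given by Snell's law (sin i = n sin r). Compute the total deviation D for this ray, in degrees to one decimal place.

141.2°

sin r = sin 71.4° / 1.331 = 0.9478/1.331 = 0.7121; r = 45.40°.
D = 2·71.4° − 4·45.40° + 180° = 142.80° − 181.62° + 180° = 141.18°.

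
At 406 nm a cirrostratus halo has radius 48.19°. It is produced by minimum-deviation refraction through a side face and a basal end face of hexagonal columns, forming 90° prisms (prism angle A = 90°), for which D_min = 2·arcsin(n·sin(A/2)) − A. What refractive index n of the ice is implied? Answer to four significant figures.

Rearranging: n = sin((D_min + A)/2) / sin(A/2).
(D_min + A)/2 = (48.19° + 90°)/2 = 69.095°.
n = sin 69.095° / sin 45° = 0.9342 / 0.7071 = 1.3211.

1.321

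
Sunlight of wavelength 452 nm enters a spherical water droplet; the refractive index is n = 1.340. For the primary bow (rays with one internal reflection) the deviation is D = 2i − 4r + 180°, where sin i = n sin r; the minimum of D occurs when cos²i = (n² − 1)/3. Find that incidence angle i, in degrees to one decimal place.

cos²i = (1.340² − 1)/3 = (1.79560 − 1)/3 = 0.26520.
cos i = 0.51498, so i = 59.004°.

59.0°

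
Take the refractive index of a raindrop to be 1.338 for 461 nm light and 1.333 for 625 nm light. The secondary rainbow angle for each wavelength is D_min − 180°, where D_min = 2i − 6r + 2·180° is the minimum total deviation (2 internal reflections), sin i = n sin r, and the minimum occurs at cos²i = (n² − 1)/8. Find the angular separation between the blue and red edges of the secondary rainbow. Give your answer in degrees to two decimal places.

1.30°

At 461 nm (n = 1.338): cos²i = 0.09878 → i = 71.682°, r = 45.195°, D_min = 232.193°, rainbow angle = 52.193°.
At 625 nm (n = 1.333): cos²i = 0.09711 → i = 71.843°, r = 45.466°, D_min = 230.891°, rainbow angle = 50.891°.
Angular width = |52.193° − 50.891°| = 1.302°.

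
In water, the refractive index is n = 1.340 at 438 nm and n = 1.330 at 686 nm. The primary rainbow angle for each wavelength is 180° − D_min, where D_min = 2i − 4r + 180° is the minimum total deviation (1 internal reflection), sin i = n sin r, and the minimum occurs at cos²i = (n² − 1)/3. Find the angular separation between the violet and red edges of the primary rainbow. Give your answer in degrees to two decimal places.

1.45°

At 438 nm (n = 1.340): cos²i = 0.26520 → i = 59.004°, r = 39.770°, D_min = 138.929°, rainbow angle = 41.071°.
At 686 nm (n = 1.330): cos²i = 0.25630 → i = 59.585°, r = 40.422°, D_min = 137.484°, rainbow angle = 42.516°.
Angular width = |41.071° − 42.516°| = 1.445°.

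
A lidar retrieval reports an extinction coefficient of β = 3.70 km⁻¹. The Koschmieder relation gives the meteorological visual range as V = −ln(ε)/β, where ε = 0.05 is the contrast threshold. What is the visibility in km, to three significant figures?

0.810 km

V = −ln(0.05) / 3.70 = 2.996 / 3.70 = 0.8097 km.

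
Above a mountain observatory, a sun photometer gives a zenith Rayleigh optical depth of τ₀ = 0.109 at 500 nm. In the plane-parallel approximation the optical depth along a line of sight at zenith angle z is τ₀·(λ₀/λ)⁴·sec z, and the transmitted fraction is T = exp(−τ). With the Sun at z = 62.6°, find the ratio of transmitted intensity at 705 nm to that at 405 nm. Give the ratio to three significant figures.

1.63

Airmass: sec 62.6° = 2.1730.
τ(705 nm) = 0.109 × (500/705)⁴ × 2.1730 = 0.109 × 0.2530 × 2.1730 = 0.0599.
τ(405 nm) = 0.109 × (500/405)⁴ × 2.1730 = 0.109 × 2.3231 × 2.1730 = 0.5502.
T(705)/T(405) = exp(τ_B − τ_A) = exp(0.4903) = 1.6328.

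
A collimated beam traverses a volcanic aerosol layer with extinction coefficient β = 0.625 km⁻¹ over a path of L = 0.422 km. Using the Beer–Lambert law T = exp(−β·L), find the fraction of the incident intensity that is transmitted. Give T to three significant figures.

τ = β·L = 0.625 × 0.422 = 0.2637.
T = exp(−0.2637) = 0.7682.

0.768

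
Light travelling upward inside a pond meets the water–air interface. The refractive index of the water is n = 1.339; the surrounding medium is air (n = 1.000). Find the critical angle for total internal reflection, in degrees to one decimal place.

sin θ_c = n_air / n = 1.000 / 1.339 = 0.7468.
θ_c = arcsin(0.7468) = 48.32°.

48.3°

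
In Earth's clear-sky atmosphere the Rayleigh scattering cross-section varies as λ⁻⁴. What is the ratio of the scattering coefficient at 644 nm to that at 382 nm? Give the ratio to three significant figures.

0.124

Rayleigh scattering ∝ λ⁻⁴, so the ratio of coefficients is the inverse fourth power of the wavelength ratio.
σ(644)/σ(382) = (382/644)⁴ = (0.5932)⁴ = 0.1238.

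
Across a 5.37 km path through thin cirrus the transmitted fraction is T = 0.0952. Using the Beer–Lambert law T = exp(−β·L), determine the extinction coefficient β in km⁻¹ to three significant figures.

0.438 km⁻¹

Beer–Lambert: T = exp(−βL) ⇒ β = −ln(T)/L = −ln(0.0952)/5.37 = 2.3518/5.37 = 0.4379 km⁻¹.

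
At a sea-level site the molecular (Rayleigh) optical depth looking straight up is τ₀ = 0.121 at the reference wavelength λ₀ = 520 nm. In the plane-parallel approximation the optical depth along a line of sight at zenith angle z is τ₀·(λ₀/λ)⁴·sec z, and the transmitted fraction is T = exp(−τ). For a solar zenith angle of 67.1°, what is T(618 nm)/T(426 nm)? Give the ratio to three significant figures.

Airmass: sec 67.1° = 2.5699.
τ(618 nm) = 0.121 × (520/618)⁴ × 2.5699 = 0.121 × 0.5013 × 2.5699 = 0.1559.
τ(426 nm) = 0.121 × (520/426)⁴ × 2.5699 = 0.121 × 2.2201 × 2.5699 = 0.6904.
T(618)/T(426) = exp(τ_B − τ_A) = exp(0.5345) = 1.7066.

1.71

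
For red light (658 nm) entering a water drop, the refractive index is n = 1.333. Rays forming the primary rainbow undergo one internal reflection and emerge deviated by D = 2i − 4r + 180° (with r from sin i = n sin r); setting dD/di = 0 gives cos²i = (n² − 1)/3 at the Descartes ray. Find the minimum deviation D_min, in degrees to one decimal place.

cos²i = (1.77689 − 1)/3 = 0.25896; i = arccos(0.50888) = 59.410°.
sin r = sin 59.410°/1.333 = 0.64579; r = 40.225°.
D_min = 2·59.410° − 4·40.225° + 180° = 137.922°.

137.9°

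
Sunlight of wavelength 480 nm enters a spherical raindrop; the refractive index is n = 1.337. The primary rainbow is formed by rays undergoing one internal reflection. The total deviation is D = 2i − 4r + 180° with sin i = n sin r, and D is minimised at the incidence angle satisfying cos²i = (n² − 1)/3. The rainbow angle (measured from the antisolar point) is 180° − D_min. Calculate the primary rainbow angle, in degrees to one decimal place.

cos²i = (1.78757 − 1)/3 = 0.26252; i = arccos(0.51237) = 59.178°.
sin r = sin 59.178°/1.337 = 0.64231; r = 39.964°.
D_min = 2·59.178° − 4·39.964° + 180° = 138.500°.
Rainbow angle = 180° − D_min = 41.500°.

41.5°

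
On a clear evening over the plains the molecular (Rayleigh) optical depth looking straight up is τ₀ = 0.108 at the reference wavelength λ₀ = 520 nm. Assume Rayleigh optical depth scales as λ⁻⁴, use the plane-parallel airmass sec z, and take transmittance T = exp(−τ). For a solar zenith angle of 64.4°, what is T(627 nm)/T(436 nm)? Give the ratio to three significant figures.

Airmass: sec 64.4° = 2.3144.
τ(627 nm) = 0.108 × (520/627)⁴ × 2.3144 = 0.108 × 0.4731 × 2.3144 = 0.1182.
τ(436 nm) = 0.108 × (520/436)⁴ × 2.3144 = 0.108 × 2.0233 × 2.3144 = 0.5057.
T(627)/T(436) = exp(τ_B − τ_A) = exp(0.3875) = 1.4733.

1.47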